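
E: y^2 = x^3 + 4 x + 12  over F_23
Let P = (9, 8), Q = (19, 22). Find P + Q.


P != Q, so use the chord formula.
s = (y2 - y1) / (x2 - x1) = (14) / (10) mod 23 = 6
x3 = s^2 - x1 - x2 mod 23 = 6^2 - 9 - 19 = 8
y3 = s (x1 - x3) - y1 mod 23 = 6 * (9 - 8) - 8 = 21

P + Q = (8, 21)


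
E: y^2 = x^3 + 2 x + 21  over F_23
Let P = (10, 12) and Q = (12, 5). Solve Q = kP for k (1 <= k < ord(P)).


Enumerate multiples of P until we hit Q = (12, 5):
  1P = (10, 12)
  2P = (12, 5)
Match found at i = 2.

k = 2


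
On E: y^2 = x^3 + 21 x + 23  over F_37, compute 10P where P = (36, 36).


k = 10 = 1010_2 (binary, LSB first: 0101)
Double-and-add from P = (36, 36):
  bit 0 = 0: acc unchanged = O
  bit 1 = 1: acc = O + (35, 26) = (35, 26)
  bit 2 = 0: acc unchanged = (35, 26)
  bit 3 = 1: acc = (35, 26) + (9, 4) = (34, 9)

10P = (34, 9)


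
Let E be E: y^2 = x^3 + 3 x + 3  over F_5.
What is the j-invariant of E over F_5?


Delta = -16(4 a^3 + 27 b^2) mod 5 = 4
-1728 * (4 a)^3 = -1728 * (4*3)^3 mod 5 = 1
j = 1 * 4^(-1) mod 5 = 4

j = 4 (mod 5)


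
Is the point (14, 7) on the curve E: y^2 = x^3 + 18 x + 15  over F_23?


Check whether y^2 = x^3 + 18 x + 15 (mod 23) for (x, y) = (14, 7).
LHS: y^2 = 7^2 mod 23 = 3
RHS: x^3 + 18 x + 15 = 14^3 + 18*14 + 15 mod 23 = 21
LHS != RHS

No, not on the curve


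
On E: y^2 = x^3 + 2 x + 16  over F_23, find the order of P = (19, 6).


Compute successive multiples of P until we hit O:
  1P = (19, 6)
  2P = (3, 7)
  3P = (9, 2)
  4P = (20, 12)
  5P = (20, 11)
  6P = (9, 21)
  7P = (3, 16)
  8P = (19, 17)
  ... (continuing to 9P)
  9P = O

ord(P) = 9


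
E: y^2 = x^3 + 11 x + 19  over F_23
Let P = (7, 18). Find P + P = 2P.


Doubling: s = (3 x1^2 + a) / (2 y1)
s = (3*7^2 + 11) / (2*18) mod 23 = 21
x3 = s^2 - 2 x1 mod 23 = 21^2 - 2*7 = 13
y3 = s (x1 - x3) - y1 mod 23 = 21 * (7 - 13) - 18 = 17

2P = (13, 17)


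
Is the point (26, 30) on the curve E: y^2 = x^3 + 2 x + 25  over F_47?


Check whether y^2 = x^3 + 2 x + 25 (mod 47) for (x, y) = (26, 30).
LHS: y^2 = 30^2 mod 47 = 7
RHS: x^3 + 2 x + 25 = 26^3 + 2*26 + 25 mod 47 = 28
LHS != RHS

No, not on the curve


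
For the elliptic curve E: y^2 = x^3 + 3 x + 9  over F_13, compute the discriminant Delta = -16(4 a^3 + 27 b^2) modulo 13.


4 a^3 + 27 b^2 = 4*3^3 + 27*9^2 = 108 + 2187 = 2295
Delta = -16 * (2295) = -36720
Delta mod 13 = 5

Delta = 5 (mod 13)


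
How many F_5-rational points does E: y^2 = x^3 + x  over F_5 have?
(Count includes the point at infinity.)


For each x in F_5, count y with y^2 = x^3 + 1 x + 0 mod 5:
  x = 0: RHS = 0, y in [0]  -> 1 point(s)
  x = 2: RHS = 0, y in [0]  -> 1 point(s)
  x = 3: RHS = 0, y in [0]  -> 1 point(s)
Affine points: 3. Add the point at infinity: total = 4.

#E(F_5) = 4


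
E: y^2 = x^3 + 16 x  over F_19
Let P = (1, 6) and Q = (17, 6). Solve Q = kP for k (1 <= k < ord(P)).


Enumerate multiples of P until we hit Q = (17, 6):
  1P = (1, 6)
  2P = (17, 13)
  3P = (17, 6)
Match found at i = 3.

k = 3


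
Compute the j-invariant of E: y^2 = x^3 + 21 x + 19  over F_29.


Delta = -16(4 a^3 + 27 b^2) mod 29 = 8
-1728 * (4 a)^3 = -1728 * (4*21)^3 mod 29 = 24
j = 24 * 8^(-1) mod 29 = 3

j = 3 (mod 29)


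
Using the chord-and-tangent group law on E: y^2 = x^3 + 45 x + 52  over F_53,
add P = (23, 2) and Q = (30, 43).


P != Q, so use the chord formula.
s = (y2 - y1) / (x2 - x1) = (41) / (7) mod 53 = 21
x3 = s^2 - x1 - x2 mod 53 = 21^2 - 23 - 30 = 17
y3 = s (x1 - x3) - y1 mod 53 = 21 * (23 - 17) - 2 = 18

P + Q = (17, 18)


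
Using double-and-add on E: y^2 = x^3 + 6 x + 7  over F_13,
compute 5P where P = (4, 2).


k = 5 = 101_2 (binary, LSB first: 101)
Double-and-add from P = (4, 2):
  bit 0 = 1: acc = O + (4, 2) = (4, 2)
  bit 1 = 0: acc unchanged = (4, 2)
  bit 2 = 1: acc = (4, 2) + (12, 0) = (6, 5)

5P = (6, 5)


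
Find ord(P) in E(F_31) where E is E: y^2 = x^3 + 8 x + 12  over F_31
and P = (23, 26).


Compute successive multiples of P until we hit O:
  1P = (23, 26)
  2P = (13, 22)
  3P = (15, 2)
  4P = (2, 6)
  5P = (10, 10)
  6P = (3, 1)
  7P = (24, 27)
  8P = (16, 12)
  ... (continuing to 41P)
  41P = O

ord(P) = 41


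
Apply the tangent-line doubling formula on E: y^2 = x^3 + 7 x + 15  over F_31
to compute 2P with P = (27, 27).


Doubling: s = (3 x1^2 + a) / (2 y1)
s = (3*27^2 + 7) / (2*27) mod 31 = 28
x3 = s^2 - 2 x1 mod 31 = 28^2 - 2*27 = 17
y3 = s (x1 - x3) - y1 mod 31 = 28 * (27 - 17) - 27 = 5

2P = (17, 5)


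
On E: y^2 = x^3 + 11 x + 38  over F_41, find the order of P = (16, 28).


Compute successive multiples of P until we hit O:
  1P = (16, 28)
  2P = (9, 13)
  3P = (39, 34)
  4P = (18, 0)
  5P = (39, 7)
  6P = (9, 28)
  7P = (16, 13)
  8P = O

ord(P) = 8


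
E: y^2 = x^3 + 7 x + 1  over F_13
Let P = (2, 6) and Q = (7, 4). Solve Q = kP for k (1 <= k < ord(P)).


Enumerate multiples of P until we hit Q = (7, 4):
  1P = (2, 6)
  2P = (6, 5)
  3P = (1, 10)
  4P = (0, 12)
  5P = (7, 9)
  6P = (8, 6)
  7P = (3, 7)
  8P = (9, 0)
  9P = (3, 6)
  10P = (8, 7)
  11P = (7, 4)
Match found at i = 11.

k = 11


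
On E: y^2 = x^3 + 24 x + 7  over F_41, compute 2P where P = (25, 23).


Doubling: s = (3 x1^2 + a) / (2 y1)
s = (3*25^2 + 24) / (2*23) mod 41 = 19
x3 = s^2 - 2 x1 mod 41 = 19^2 - 2*25 = 24
y3 = s (x1 - x3) - y1 mod 41 = 19 * (25 - 24) - 23 = 37

2P = (24, 37)


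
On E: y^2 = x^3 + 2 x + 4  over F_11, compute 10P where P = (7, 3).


k = 10 = 1010_2 (binary, LSB first: 0101)
Double-and-add from P = (7, 3):
  bit 0 = 0: acc unchanged = O
  bit 1 = 1: acc = O + (9, 6) = (9, 6)
  bit 2 = 0: acc unchanged = (9, 6)
  bit 3 = 1: acc = (9, 6) + (8, 2) = (10, 1)

10P = (10, 1)


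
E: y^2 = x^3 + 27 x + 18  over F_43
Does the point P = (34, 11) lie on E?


Check whether y^2 = x^3 + 27 x + 18 (mod 43) for (x, y) = (34, 11).
LHS: y^2 = 11^2 mod 43 = 35
RHS: x^3 + 27 x + 18 = 34^3 + 27*34 + 18 mod 43 = 35
LHS = RHS

Yes, on the curve


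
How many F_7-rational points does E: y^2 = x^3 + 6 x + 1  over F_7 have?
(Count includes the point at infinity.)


For each x in F_7, count y with y^2 = x^3 + 6 x + 1 mod 7:
  x = 0: RHS = 1, y in [1, 6]  -> 2 point(s)
  x = 1: RHS = 1, y in [1, 6]  -> 2 point(s)
  x = 2: RHS = 0, y in [0]  -> 1 point(s)
  x = 3: RHS = 4, y in [2, 5]  -> 2 point(s)
  x = 5: RHS = 2, y in [3, 4]  -> 2 point(s)
  x = 6: RHS = 1, y in [1, 6]  -> 2 point(s)
Affine points: 11. Add the point at infinity: total = 12.

#E(F_7) = 12


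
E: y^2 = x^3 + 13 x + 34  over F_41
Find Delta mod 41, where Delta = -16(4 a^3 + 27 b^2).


4 a^3 + 27 b^2 = 4*13^3 + 27*34^2 = 8788 + 31212 = 40000
Delta = -16 * (40000) = -640000
Delta mod 41 = 10

Delta = 10 (mod 41)


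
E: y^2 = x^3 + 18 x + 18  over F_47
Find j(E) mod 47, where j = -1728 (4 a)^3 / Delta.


Delta = -16(4 a^3 + 27 b^2) mod 47 = 24
-1728 * (4 a)^3 = -1728 * (4*18)^3 mod 47 = 43
j = 43 * 24^(-1) mod 47 = 39

j = 39 (mod 47)


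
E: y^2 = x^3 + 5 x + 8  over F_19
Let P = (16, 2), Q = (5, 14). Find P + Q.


P != Q, so use the chord formula.
s = (y2 - y1) / (x2 - x1) = (12) / (8) mod 19 = 11
x3 = s^2 - x1 - x2 mod 19 = 11^2 - 16 - 5 = 5
y3 = s (x1 - x3) - y1 mod 19 = 11 * (16 - 5) - 2 = 5

P + Q = (5, 5)


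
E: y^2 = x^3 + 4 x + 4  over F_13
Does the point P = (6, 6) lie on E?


Check whether y^2 = x^3 + 4 x + 4 (mod 13) for (x, y) = (6, 6).
LHS: y^2 = 6^2 mod 13 = 10
RHS: x^3 + 4 x + 4 = 6^3 + 4*6 + 4 mod 13 = 10
LHS = RHS

Yes, on the curve


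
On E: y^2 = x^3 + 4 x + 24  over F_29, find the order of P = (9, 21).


Compute successive multiples of P until we hit O:
  1P = (9, 21)
  2P = (24, 13)
  3P = (20, 10)
  4P = (1, 0)
  5P = (20, 19)
  6P = (24, 16)
  7P = (9, 8)
  8P = O

ord(P) = 8


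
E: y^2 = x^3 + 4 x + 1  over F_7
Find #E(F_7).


For each x in F_7, count y with y^2 = x^3 + 4 x + 1 mod 7:
  x = 0: RHS = 1, y in [1, 6]  -> 2 point(s)
  x = 4: RHS = 4, y in [2, 5]  -> 2 point(s)
Affine points: 4. Add the point at infinity: total = 5.

#E(F_7) = 5


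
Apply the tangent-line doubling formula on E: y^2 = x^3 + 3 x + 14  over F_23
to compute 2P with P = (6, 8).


Doubling: s = (3 x1^2 + a) / (2 y1)
s = (3*6^2 + 3) / (2*8) mod 23 = 17
x3 = s^2 - 2 x1 mod 23 = 17^2 - 2*6 = 1
y3 = s (x1 - x3) - y1 mod 23 = 17 * (6 - 1) - 8 = 8

2P = (1, 8)


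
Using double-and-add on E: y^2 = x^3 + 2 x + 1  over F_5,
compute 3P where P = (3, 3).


k = 3 = 11_2 (binary, LSB first: 11)
Double-and-add from P = (3, 3):
  bit 0 = 1: acc = O + (3, 3) = (3, 3)
  bit 1 = 1: acc = (3, 3) + (0, 4) = (1, 3)

3P = (1, 3)


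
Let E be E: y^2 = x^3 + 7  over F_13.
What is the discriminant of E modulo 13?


4 a^3 + 27 b^2 = 4*0^3 + 27*7^2 = 0 + 1323 = 1323
Delta = -16 * (1323) = -21168
Delta mod 13 = 9

Delta = 9 (mod 13)


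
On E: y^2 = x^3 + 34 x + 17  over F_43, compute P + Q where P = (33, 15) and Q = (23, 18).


P != Q, so use the chord formula.
s = (y2 - y1) / (x2 - x1) = (3) / (33) mod 43 = 4
x3 = s^2 - x1 - x2 mod 43 = 4^2 - 33 - 23 = 3
y3 = s (x1 - x3) - y1 mod 43 = 4 * (33 - 3) - 15 = 19

P + Q = (3, 19)


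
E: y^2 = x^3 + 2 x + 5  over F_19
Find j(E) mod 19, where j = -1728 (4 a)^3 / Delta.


Delta = -16(4 a^3 + 27 b^2) mod 19 = 12
-1728 * (4 a)^3 = -1728 * (4*2)^3 mod 19 = 18
j = 18 * 12^(-1) mod 19 = 11

j = 11 (mod 19)


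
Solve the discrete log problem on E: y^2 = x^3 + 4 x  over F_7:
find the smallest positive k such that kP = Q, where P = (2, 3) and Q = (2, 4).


Enumerate multiples of P until we hit Q = (2, 4):
  1P = (2, 3)
  2P = (0, 0)
  3P = (2, 4)
Match found at i = 3.

k = 3


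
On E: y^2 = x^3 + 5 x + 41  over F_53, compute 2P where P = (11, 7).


Doubling: s = (3 x1^2 + a) / (2 y1)
s = (3*11^2 + 5) / (2*7) mod 53 = 49
x3 = s^2 - 2 x1 mod 53 = 49^2 - 2*11 = 47
y3 = s (x1 - x3) - y1 mod 53 = 49 * (11 - 47) - 7 = 31

2P = (47, 31)


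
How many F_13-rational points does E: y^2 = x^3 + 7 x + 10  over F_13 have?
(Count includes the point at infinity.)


For each x in F_13, count y with y^2 = x^3 + 7 x + 10 mod 13:
  x = 0: RHS = 10, y in [6, 7]  -> 2 point(s)
  x = 5: RHS = 1, y in [1, 12]  -> 2 point(s)
  x = 7: RHS = 12, y in [5, 8]  -> 2 point(s)
  x = 9: RHS = 9, y in [3, 10]  -> 2 point(s)
  x = 10: RHS = 1, y in [1, 12]  -> 2 point(s)
  x = 11: RHS = 1, y in [1, 12]  -> 2 point(s)
Affine points: 12. Add the point at infinity: total = 13.

#E(F_13) = 13


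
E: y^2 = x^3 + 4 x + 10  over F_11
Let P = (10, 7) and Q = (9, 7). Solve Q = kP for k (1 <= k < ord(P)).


Enumerate multiples of P until we hit Q = (9, 7):
  1P = (10, 7)
  2P = (5, 1)
  3P = (8, 2)
  4P = (2, 2)
  5P = (3, 7)
  6P = (9, 4)
  7P = (1, 9)
  8P = (1, 2)
  9P = (9, 7)
Match found at i = 9.

k = 9


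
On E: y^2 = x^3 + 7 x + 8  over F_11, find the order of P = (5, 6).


Compute successive multiples of P until we hit O:
  1P = (5, 6)
  2P = (4, 10)
  3P = (7, 2)
  4P = (3, 1)
  5P = (1, 4)
  6P = (8, 9)
  7P = (10, 0)
  8P = (8, 2)
  ... (continuing to 14P)
  14P = O

ord(P) = 14


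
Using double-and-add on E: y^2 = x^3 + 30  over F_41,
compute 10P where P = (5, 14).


k = 10 = 1010_2 (binary, LSB first: 0101)
Double-and-add from P = (5, 14):
  bit 0 = 0: acc unchanged = O
  bit 1 = 1: acc = O + (8, 38) = (8, 38)
  bit 2 = 0: acc unchanged = (8, 38)
  bit 3 = 1: acc = (8, 38) + (1, 21) = (22, 10)

10P = (22, 10)


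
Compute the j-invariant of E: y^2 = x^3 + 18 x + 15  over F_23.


Delta = -16(4 a^3 + 27 b^2) mod 23 = 17
-1728 * (4 a)^3 = -1728 * (4*18)^3 mod 23 = 11
j = 11 * 17^(-1) mod 23 = 2

j = 2 (mod 23)


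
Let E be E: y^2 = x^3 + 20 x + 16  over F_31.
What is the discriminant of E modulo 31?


4 a^3 + 27 b^2 = 4*20^3 + 27*16^2 = 32000 + 6912 = 38912
Delta = -16 * (38912) = -622592
Delta mod 31 = 12

Delta = 12 (mod 31)


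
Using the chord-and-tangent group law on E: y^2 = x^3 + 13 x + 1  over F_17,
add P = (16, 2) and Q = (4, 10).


P != Q, so use the chord formula.
s = (y2 - y1) / (x2 - x1) = (8) / (5) mod 17 = 5
x3 = s^2 - x1 - x2 mod 17 = 5^2 - 16 - 4 = 5
y3 = s (x1 - x3) - y1 mod 17 = 5 * (16 - 5) - 2 = 2

P + Q = (5, 2)


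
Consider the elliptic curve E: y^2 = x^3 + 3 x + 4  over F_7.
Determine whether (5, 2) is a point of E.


Check whether y^2 = x^3 + 3 x + 4 (mod 7) for (x, y) = (5, 2).
LHS: y^2 = 2^2 mod 7 = 4
RHS: x^3 + 3 x + 4 = 5^3 + 3*5 + 4 mod 7 = 4
LHS = RHS

Yes, on the curve


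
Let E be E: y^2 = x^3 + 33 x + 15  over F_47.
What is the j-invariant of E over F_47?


Delta = -16(4 a^3 + 27 b^2) mod 47 = 20
-1728 * (4 a)^3 = -1728 * (4*33)^3 mod 47 = 18
j = 18 * 20^(-1) mod 47 = 15

j = 15 (mod 47)


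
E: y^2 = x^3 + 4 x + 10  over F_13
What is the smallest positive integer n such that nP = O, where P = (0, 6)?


Compute successive multiples of P until we hit O:
  1P = (0, 6)
  2P = (3, 6)
  3P = (10, 7)
  4P = (6, 9)
  5P = (4, 5)
  6P = (5, 5)
  7P = (7, 11)
  8P = (2, 0)
  ... (continuing to 16P)
  16P = O

ord(P) = 16


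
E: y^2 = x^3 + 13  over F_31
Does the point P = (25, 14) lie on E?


Check whether y^2 = x^3 + 0 x + 13 (mod 31) for (x, y) = (25, 14).
LHS: y^2 = 14^2 mod 31 = 10
RHS: x^3 + 0 x + 13 = 25^3 + 0*25 + 13 mod 31 = 14
LHS != RHS

No, not on the curve


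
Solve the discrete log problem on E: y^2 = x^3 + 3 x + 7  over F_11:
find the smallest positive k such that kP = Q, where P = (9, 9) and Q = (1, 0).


Enumerate multiples of P until we hit Q = (1, 0):
  1P = (9, 9)
  2P = (5, 9)
  3P = (8, 2)
  4P = (10, 6)
  5P = (1, 0)
Match found at i = 5.

k = 5


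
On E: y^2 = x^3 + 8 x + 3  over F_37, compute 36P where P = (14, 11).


k = 36 = 100100_2 (binary, LSB first: 001001)
Double-and-add from P = (14, 11):
  bit 0 = 0: acc unchanged = O
  bit 1 = 0: acc unchanged = O
  bit 2 = 1: acc = O + (23, 12) = (23, 12)
  bit 3 = 0: acc unchanged = (23, 12)
  bit 4 = 0: acc unchanged = (23, 12)
  bit 5 = 1: acc = (23, 12) + (26, 29) = (16, 3)

36P = (16, 3)


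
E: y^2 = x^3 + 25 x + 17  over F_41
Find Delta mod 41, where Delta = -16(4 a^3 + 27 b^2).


4 a^3 + 27 b^2 = 4*25^3 + 27*17^2 = 62500 + 7803 = 70303
Delta = -16 * (70303) = -1124848
Delta mod 41 = 28

Delta = 28 (mod 41)


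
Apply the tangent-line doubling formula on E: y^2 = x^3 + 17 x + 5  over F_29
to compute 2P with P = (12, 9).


Doubling: s = (3 x1^2 + a) / (2 y1)
s = (3*12^2 + 17) / (2*9) mod 29 = 4
x3 = s^2 - 2 x1 mod 29 = 4^2 - 2*12 = 21
y3 = s (x1 - x3) - y1 mod 29 = 4 * (12 - 21) - 9 = 13

2P = (21, 13)


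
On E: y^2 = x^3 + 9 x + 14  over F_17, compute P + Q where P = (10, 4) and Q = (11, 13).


P != Q, so use the chord formula.
s = (y2 - y1) / (x2 - x1) = (9) / (1) mod 17 = 9
x3 = s^2 - x1 - x2 mod 17 = 9^2 - 10 - 11 = 9
y3 = s (x1 - x3) - y1 mod 17 = 9 * (10 - 9) - 4 = 5

P + Q = (9, 5)


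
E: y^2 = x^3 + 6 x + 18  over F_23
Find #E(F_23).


For each x in F_23, count y with y^2 = x^3 + 6 x + 18 mod 23:
  x = 0: RHS = 18, y in [8, 15]  -> 2 point(s)
  x = 1: RHS = 2, y in [5, 18]  -> 2 point(s)
  x = 5: RHS = 12, y in [9, 14]  -> 2 point(s)
  x = 7: RHS = 12, y in [9, 14]  -> 2 point(s)
  x = 8: RHS = 3, y in [7, 16]  -> 2 point(s)
  x = 11: RHS = 12, y in [9, 14]  -> 2 point(s)
  x = 12: RHS = 1, y in [1, 22]  -> 2 point(s)
  x = 13: RHS = 16, y in [4, 19]  -> 2 point(s)
  x = 16: RHS = 1, y in [1, 22]  -> 2 point(s)
  x = 18: RHS = 1, y in [1, 22]  -> 2 point(s)
Affine points: 20. Add the point at infinity: total = 21.

#E(F_23) = 21


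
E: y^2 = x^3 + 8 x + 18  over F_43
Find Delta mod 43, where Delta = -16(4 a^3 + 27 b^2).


4 a^3 + 27 b^2 = 4*8^3 + 27*18^2 = 2048 + 8748 = 10796
Delta = -16 * (10796) = -172736
Delta mod 43 = 38

Delta = 38 (mod 43)


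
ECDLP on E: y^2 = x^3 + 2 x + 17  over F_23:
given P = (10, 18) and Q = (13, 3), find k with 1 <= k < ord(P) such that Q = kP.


Enumerate multiples of P until we hit Q = (13, 3):
  1P = (10, 18)
  2P = (7, 11)
  3P = (14, 11)
  4P = (15, 8)
  5P = (2, 12)
  6P = (13, 20)
  7P = (3, 2)
  8P = (11, 6)
  9P = (8, 4)
  10P = (8, 19)
  11P = (11, 17)
  12P = (3, 21)
  13P = (13, 3)
Match found at i = 13.

k = 13


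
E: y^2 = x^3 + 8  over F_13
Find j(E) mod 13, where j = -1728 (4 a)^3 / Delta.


Delta = -16(4 a^3 + 27 b^2) mod 13 = 3
-1728 * (4 a)^3 = -1728 * (4*0)^3 mod 13 = 0
j = 0 * 3^(-1) mod 13 = 0

j = 0 (mod 13)


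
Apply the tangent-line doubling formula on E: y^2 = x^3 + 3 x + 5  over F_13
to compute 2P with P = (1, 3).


Doubling: s = (3 x1^2 + a) / (2 y1)
s = (3*1^2 + 3) / (2*3) mod 13 = 1
x3 = s^2 - 2 x1 mod 13 = 1^2 - 2*1 = 12
y3 = s (x1 - x3) - y1 mod 13 = 1 * (1 - 12) - 3 = 12

2P = (12, 12)


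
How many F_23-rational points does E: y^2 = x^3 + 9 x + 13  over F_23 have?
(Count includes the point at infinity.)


For each x in F_23, count y with y^2 = x^3 + 9 x + 13 mod 23:
  x = 0: RHS = 13, y in [6, 17]  -> 2 point(s)
  x = 1: RHS = 0, y in [0]  -> 1 point(s)
  x = 2: RHS = 16, y in [4, 19]  -> 2 point(s)
  x = 9: RHS = 18, y in [8, 15]  -> 2 point(s)
  x = 12: RHS = 9, y in [3, 20]  -> 2 point(s)
  x = 13: RHS = 4, y in [2, 21]  -> 2 point(s)
  x = 14: RHS = 8, y in [10, 13]  -> 2 point(s)
  x = 15: RHS = 4, y in [2, 21]  -> 2 point(s)
  x = 18: RHS = 4, y in [2, 21]  -> 2 point(s)
  x = 22: RHS = 3, y in [7, 16]  -> 2 point(s)
Affine points: 19. Add the point at infinity: total = 20.

#E(F_23) = 20


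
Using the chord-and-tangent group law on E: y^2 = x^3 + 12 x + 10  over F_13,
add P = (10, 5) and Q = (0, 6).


P != Q, so use the chord formula.
s = (y2 - y1) / (x2 - x1) = (1) / (3) mod 13 = 9
x3 = s^2 - x1 - x2 mod 13 = 9^2 - 10 - 0 = 6
y3 = s (x1 - x3) - y1 mod 13 = 9 * (10 - 6) - 5 = 5

P + Q = (6, 5)


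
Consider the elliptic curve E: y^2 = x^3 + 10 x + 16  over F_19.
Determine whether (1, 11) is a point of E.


Check whether y^2 = x^3 + 10 x + 16 (mod 19) for (x, y) = (1, 11).
LHS: y^2 = 11^2 mod 19 = 7
RHS: x^3 + 10 x + 16 = 1^3 + 10*1 + 16 mod 19 = 8
LHS != RHS

No, not on the curve


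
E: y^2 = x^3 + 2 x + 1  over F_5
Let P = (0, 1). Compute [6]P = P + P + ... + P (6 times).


k = 6 = 110_2 (binary, LSB first: 011)
Double-and-add from P = (0, 1):
  bit 0 = 0: acc unchanged = O
  bit 1 = 1: acc = O + (1, 3) = (1, 3)
  bit 2 = 1: acc = (1, 3) + (3, 2) = (0, 4)

6P = (0, 4)


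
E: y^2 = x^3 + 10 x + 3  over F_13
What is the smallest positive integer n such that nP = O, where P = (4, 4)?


Compute successive multiples of P until we hit O:
  1P = (4, 4)
  2P = (8, 6)
  3P = (11, 12)
  4P = (7, 0)
  5P = (11, 1)
  6P = (8, 7)
  7P = (4, 9)
  8P = O

ord(P) = 8


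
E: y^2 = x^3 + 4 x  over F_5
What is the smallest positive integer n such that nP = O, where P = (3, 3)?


Compute successive multiples of P until we hit O:
  1P = (3, 3)
  2P = (0, 0)
  3P = (3, 2)
  4P = O

ord(P) = 4


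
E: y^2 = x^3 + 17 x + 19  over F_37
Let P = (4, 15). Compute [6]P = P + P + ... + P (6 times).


k = 6 = 110_2 (binary, LSB first: 011)
Double-and-add from P = (4, 15):
  bit 0 = 0: acc unchanged = O
  bit 1 = 1: acc = O + (8, 1) = (8, 1)
  bit 2 = 1: acc = (8, 1) + (17, 2) = (28, 5)

6P = (28, 5)


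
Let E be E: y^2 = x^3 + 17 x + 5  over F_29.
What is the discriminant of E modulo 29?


4 a^3 + 27 b^2 = 4*17^3 + 27*5^2 = 19652 + 675 = 20327
Delta = -16 * (20327) = -325232
Delta mod 29 = 3

Delta = 3 (mod 29)


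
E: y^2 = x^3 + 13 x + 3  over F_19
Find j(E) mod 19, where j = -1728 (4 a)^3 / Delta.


Delta = -16(4 a^3 + 27 b^2) mod 19 = 18
-1728 * (4 a)^3 = -1728 * (4*13)^3 mod 19 = 8
j = 8 * 18^(-1) mod 19 = 11

j = 11 (mod 19)


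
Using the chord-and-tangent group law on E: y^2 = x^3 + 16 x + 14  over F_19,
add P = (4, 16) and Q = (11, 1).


P != Q, so use the chord formula.
s = (y2 - y1) / (x2 - x1) = (4) / (7) mod 19 = 6
x3 = s^2 - x1 - x2 mod 19 = 6^2 - 4 - 11 = 2
y3 = s (x1 - x3) - y1 mod 19 = 6 * (4 - 2) - 16 = 15

P + Q = (2, 15)


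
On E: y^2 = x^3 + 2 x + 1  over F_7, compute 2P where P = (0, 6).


Doubling: s = (3 x1^2 + a) / (2 y1)
s = (3*0^2 + 2) / (2*6) mod 7 = 6
x3 = s^2 - 2 x1 mod 7 = 6^2 - 2*0 = 1
y3 = s (x1 - x3) - y1 mod 7 = 6 * (0 - 1) - 6 = 2

2P = (1, 2)


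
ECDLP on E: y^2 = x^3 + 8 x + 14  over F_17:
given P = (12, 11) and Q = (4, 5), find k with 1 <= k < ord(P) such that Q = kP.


Enumerate multiples of P until we hit Q = (4, 5):
  1P = (12, 11)
  2P = (2, 2)
  3P = (5, 14)
  4P = (4, 5)
Match found at i = 4.

k = 4


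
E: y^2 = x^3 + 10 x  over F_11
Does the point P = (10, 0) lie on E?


Check whether y^2 = x^3 + 10 x + 0 (mod 11) for (x, y) = (10, 0).
LHS: y^2 = 0^2 mod 11 = 0
RHS: x^3 + 10 x + 0 = 10^3 + 10*10 + 0 mod 11 = 0
LHS = RHS

Yes, on the curve


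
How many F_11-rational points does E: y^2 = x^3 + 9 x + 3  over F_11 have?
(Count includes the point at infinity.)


For each x in F_11, count y with y^2 = x^3 + 9 x + 3 mod 11:
  x = 0: RHS = 3, y in [5, 6]  -> 2 point(s)
  x = 4: RHS = 4, y in [2, 9]  -> 2 point(s)
  x = 6: RHS = 9, y in [3, 8]  -> 2 point(s)
  x = 8: RHS = 4, y in [2, 9]  -> 2 point(s)
  x = 10: RHS = 4, y in [2, 9]  -> 2 point(s)
Affine points: 10. Add the point at infinity: total = 11.

#E(F_11) = 11


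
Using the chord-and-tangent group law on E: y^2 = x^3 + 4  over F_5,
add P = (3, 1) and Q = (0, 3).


P != Q, so use the chord formula.
s = (y2 - y1) / (x2 - x1) = (2) / (2) mod 5 = 1
x3 = s^2 - x1 - x2 mod 5 = 1^2 - 3 - 0 = 3
y3 = s (x1 - x3) - y1 mod 5 = 1 * (3 - 3) - 1 = 4

P + Q = (3, 4)


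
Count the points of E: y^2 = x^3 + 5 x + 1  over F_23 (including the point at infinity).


For each x in F_23, count y with y^2 = x^3 + 5 x + 1 mod 23:
  x = 0: RHS = 1, y in [1, 22]  -> 2 point(s)
  x = 4: RHS = 16, y in [4, 19]  -> 2 point(s)
  x = 5: RHS = 13, y in [6, 17]  -> 2 point(s)
  x = 8: RHS = 1, y in [1, 22]  -> 2 point(s)
  x = 9: RHS = 16, y in [4, 19]  -> 2 point(s)
  x = 10: RHS = 16, y in [4, 19]  -> 2 point(s)
  x = 12: RHS = 18, y in [8, 15]  -> 2 point(s)
  x = 13: RHS = 9, y in [3, 20]  -> 2 point(s)
  x = 14: RHS = 9, y in [3, 20]  -> 2 point(s)
  x = 15: RHS = 1, y in [1, 22]  -> 2 point(s)
  x = 17: RHS = 8, y in [10, 13]  -> 2 point(s)
  x = 18: RHS = 12, y in [9, 14]  -> 2 point(s)
  x = 19: RHS = 9, y in [3, 20]  -> 2 point(s)
  x = 21: RHS = 6, y in [11, 12]  -> 2 point(s)
  x = 22: RHS = 18, y in [8, 15]  -> 2 point(s)
Affine points: 30. Add the point at infinity: total = 31.

#E(F_23) = 31


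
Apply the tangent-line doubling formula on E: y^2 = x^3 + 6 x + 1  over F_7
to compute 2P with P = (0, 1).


Doubling: s = (3 x1^2 + a) / (2 y1)
s = (3*0^2 + 6) / (2*1) mod 7 = 3
x3 = s^2 - 2 x1 mod 7 = 3^2 - 2*0 = 2
y3 = s (x1 - x3) - y1 mod 7 = 3 * (0 - 2) - 1 = 0

2P = (2, 0)


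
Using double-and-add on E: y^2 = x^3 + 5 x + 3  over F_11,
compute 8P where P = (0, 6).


k = 8 = 1000_2 (binary, LSB first: 0001)
Double-and-add from P = (0, 6):
  bit 0 = 0: acc unchanged = O
  bit 1 = 0: acc unchanged = O
  bit 2 = 0: acc unchanged = O
  bit 3 = 1: acc = O + (0, 5) = (0, 5)

8P = (0, 5)


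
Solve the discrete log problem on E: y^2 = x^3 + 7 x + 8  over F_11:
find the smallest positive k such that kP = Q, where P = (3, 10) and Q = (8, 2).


Enumerate multiples of P until we hit Q = (8, 2):
  1P = (3, 10)
  2P = (8, 9)
  3P = (4, 10)
  4P = (4, 1)
  5P = (8, 2)
Match found at i = 5.

k = 5


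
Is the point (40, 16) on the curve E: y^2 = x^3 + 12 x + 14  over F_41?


Check whether y^2 = x^3 + 12 x + 14 (mod 41) for (x, y) = (40, 16).
LHS: y^2 = 16^2 mod 41 = 10
RHS: x^3 + 12 x + 14 = 40^3 + 12*40 + 14 mod 41 = 1
LHS != RHS

No, not on the curve


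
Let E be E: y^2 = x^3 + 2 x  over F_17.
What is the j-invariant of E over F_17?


Delta = -16(4 a^3 + 27 b^2) mod 17 = 15
-1728 * (4 a)^3 = -1728 * (4*2)^3 mod 17 = 12
j = 12 * 15^(-1) mod 17 = 11

j = 11 (mod 17)


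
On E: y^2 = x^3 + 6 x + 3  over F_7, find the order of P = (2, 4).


Compute successive multiples of P until we hit O:
  1P = (2, 4)
  2P = (5, 5)
  3P = (4, 0)
  4P = (5, 2)
  5P = (2, 3)
  6P = O

ord(P) = 6


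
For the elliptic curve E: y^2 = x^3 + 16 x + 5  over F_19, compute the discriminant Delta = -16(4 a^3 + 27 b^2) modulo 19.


4 a^3 + 27 b^2 = 4*16^3 + 27*5^2 = 16384 + 675 = 17059
Delta = -16 * (17059) = -272944
Delta mod 19 = 10

Delta = 10 (mod 19)


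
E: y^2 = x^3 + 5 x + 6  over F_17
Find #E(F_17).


For each x in F_17, count y with y^2 = x^3 + 5 x + 6 mod 17:
  x = 9: RHS = 15, y in [7, 10]  -> 2 point(s)
  x = 10: RHS = 2, y in [6, 11]  -> 2 point(s)
  x = 11: RHS = 15, y in [7, 10]  -> 2 point(s)
  x = 12: RHS = 9, y in [3, 14]  -> 2 point(s)
  x = 14: RHS = 15, y in [7, 10]  -> 2 point(s)
  x = 16: RHS = 0, y in [0]  -> 1 point(s)
Affine points: 11. Add the point at infinity: total = 12.

#E(F_17) = 12


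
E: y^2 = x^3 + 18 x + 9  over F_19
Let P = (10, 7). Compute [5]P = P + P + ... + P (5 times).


k = 5 = 101_2 (binary, LSB first: 101)
Double-and-add from P = (10, 7):
  bit 0 = 1: acc = O + (10, 7) = (10, 7)
  bit 1 = 0: acc unchanged = (10, 7)
  bit 2 = 1: acc = (10, 7) + (9, 8) = (1, 3)

5P = (1, 3)


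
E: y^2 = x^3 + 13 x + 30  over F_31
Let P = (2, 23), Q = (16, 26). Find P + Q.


P != Q, so use the chord formula.
s = (y2 - y1) / (x2 - x1) = (3) / (14) mod 31 = 29
x3 = s^2 - x1 - x2 mod 31 = 29^2 - 2 - 16 = 17
y3 = s (x1 - x3) - y1 mod 31 = 29 * (2 - 17) - 23 = 7

P + Q = (17, 7)


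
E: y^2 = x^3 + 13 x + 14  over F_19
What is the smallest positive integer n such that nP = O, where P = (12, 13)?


Compute successive multiples of P until we hit O:
  1P = (12, 13)
  2P = (6, 2)
  3P = (7, 12)
  4P = (16, 9)
  5P = (11, 5)
  6P = (3, 2)
  7P = (13, 9)
  8P = (10, 17)
  ... (continuing to 24P)
  24P = O

ord(P) = 24


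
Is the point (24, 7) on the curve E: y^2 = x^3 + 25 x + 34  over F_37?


Check whether y^2 = x^3 + 25 x + 34 (mod 37) for (x, y) = (24, 7).
LHS: y^2 = 7^2 mod 37 = 12
RHS: x^3 + 25 x + 34 = 24^3 + 25*24 + 34 mod 37 = 28
LHS != RHS

No, not on the curve


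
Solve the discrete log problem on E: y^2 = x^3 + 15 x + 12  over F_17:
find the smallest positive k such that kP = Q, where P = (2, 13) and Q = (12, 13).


Enumerate multiples of P until we hit Q = (12, 13):
  1P = (2, 13)
  2P = (5, 12)
  3P = (12, 13)
Match found at i = 3.

k = 3


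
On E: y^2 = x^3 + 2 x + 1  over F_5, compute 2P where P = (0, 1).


Doubling: s = (3 x1^2 + a) / (2 y1)
s = (3*0^2 + 2) / (2*1) mod 5 = 1
x3 = s^2 - 2 x1 mod 5 = 1^2 - 2*0 = 1
y3 = s (x1 - x3) - y1 mod 5 = 1 * (0 - 1) - 1 = 3

2P = (1, 3)


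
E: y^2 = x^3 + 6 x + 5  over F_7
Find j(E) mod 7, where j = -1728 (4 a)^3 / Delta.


Delta = -16(4 a^3 + 27 b^2) mod 7 = 2
-1728 * (4 a)^3 = -1728 * (4*6)^3 mod 7 = 6
j = 6 * 2^(-1) mod 7 = 3

j = 3 (mod 7)


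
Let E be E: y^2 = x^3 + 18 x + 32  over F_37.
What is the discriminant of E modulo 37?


4 a^3 + 27 b^2 = 4*18^3 + 27*32^2 = 23328 + 27648 = 50976
Delta = -16 * (50976) = -815616
Delta mod 37 = 12

Delta = 12 (mod 37)


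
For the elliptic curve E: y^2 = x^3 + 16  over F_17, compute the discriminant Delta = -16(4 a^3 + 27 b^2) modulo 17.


4 a^3 + 27 b^2 = 4*0^3 + 27*16^2 = 0 + 6912 = 6912
Delta = -16 * (6912) = -110592
Delta mod 17 = 10

Delta = 10 (mod 17)


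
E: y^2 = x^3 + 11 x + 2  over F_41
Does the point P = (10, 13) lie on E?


Check whether y^2 = x^3 + 11 x + 2 (mod 41) for (x, y) = (10, 13).
LHS: y^2 = 13^2 mod 41 = 5
RHS: x^3 + 11 x + 2 = 10^3 + 11*10 + 2 mod 41 = 5
LHS = RHS

Yes, on the curve


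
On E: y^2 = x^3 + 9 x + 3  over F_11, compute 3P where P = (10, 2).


k = 3 = 11_2 (binary, LSB first: 11)
Double-and-add from P = (10, 2):
  bit 0 = 1: acc = O + (10, 2) = (10, 2)
  bit 1 = 1: acc = (10, 2) + (0, 6) = (6, 3)

3P = (6, 3)


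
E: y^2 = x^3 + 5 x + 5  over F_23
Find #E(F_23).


For each x in F_23, count y with y^2 = x^3 + 5 x + 5 mod 23:
  x = 2: RHS = 0, y in [0]  -> 1 point(s)
  x = 3: RHS = 1, y in [1, 22]  -> 2 point(s)
  x = 13: RHS = 13, y in [6, 17]  -> 2 point(s)
  x = 14: RHS = 13, y in [6, 17]  -> 2 point(s)
  x = 16: RHS = 18, y in [8, 15]  -> 2 point(s)
  x = 17: RHS = 12, y in [9, 14]  -> 2 point(s)
  x = 18: RHS = 16, y in [4, 19]  -> 2 point(s)
  x = 19: RHS = 13, y in [6, 17]  -> 2 point(s)
  x = 20: RHS = 9, y in [3, 20]  -> 2 point(s)
Affine points: 17. Add the point at infinity: total = 18.

#E(F_23) = 18


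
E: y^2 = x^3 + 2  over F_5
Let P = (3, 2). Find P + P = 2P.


Doubling: s = (3 x1^2 + a) / (2 y1)
s = (3*3^2 + 0) / (2*2) mod 5 = 3
x3 = s^2 - 2 x1 mod 5 = 3^2 - 2*3 = 3
y3 = s (x1 - x3) - y1 mod 5 = 3 * (3 - 3) - 2 = 3

2P = (3, 3)


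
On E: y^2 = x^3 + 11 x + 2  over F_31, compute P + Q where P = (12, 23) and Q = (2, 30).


P != Q, so use the chord formula.
s = (y2 - y1) / (x2 - x1) = (7) / (21) mod 31 = 21
x3 = s^2 - x1 - x2 mod 31 = 21^2 - 12 - 2 = 24
y3 = s (x1 - x3) - y1 mod 31 = 21 * (12 - 24) - 23 = 4

P + Q = (24, 4)


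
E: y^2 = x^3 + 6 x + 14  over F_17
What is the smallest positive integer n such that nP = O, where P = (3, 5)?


Compute successive multiples of P until we hit O:
  1P = (3, 5)
  2P = (2, 0)
  3P = (3, 12)
  4P = O

ord(P) = 4


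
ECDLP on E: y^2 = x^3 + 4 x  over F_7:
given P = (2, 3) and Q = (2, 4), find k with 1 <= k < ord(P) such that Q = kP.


Enumerate multiples of P until we hit Q = (2, 4):
  1P = (2, 3)
  2P = (0, 0)
  3P = (2, 4)
Match found at i = 3.

k = 3


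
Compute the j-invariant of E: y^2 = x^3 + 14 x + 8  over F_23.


Delta = -16(4 a^3 + 27 b^2) mod 23 = 10
-1728 * (4 a)^3 = -1728 * (4*14)^3 mod 23 = 13
j = 13 * 10^(-1) mod 23 = 22

j = 22 (mod 23)


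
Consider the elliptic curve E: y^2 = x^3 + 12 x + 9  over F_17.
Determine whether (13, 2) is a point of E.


Check whether y^2 = x^3 + 12 x + 9 (mod 17) for (x, y) = (13, 2).
LHS: y^2 = 2^2 mod 17 = 4
RHS: x^3 + 12 x + 9 = 13^3 + 12*13 + 9 mod 17 = 16
LHS != RHS

No, not on the curve


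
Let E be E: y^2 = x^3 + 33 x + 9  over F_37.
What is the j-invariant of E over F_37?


Delta = -16(4 a^3 + 27 b^2) mod 37 = 36
-1728 * (4 a)^3 = -1728 * (4*33)^3 mod 37 = 10
j = 10 * 36^(-1) mod 37 = 27

j = 27 (mod 37)


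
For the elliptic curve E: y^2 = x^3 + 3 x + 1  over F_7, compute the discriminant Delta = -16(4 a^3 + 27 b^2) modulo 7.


4 a^3 + 27 b^2 = 4*3^3 + 27*1^2 = 108 + 27 = 135
Delta = -16 * (135) = -2160
Delta mod 7 = 3

Delta = 3 (mod 7)


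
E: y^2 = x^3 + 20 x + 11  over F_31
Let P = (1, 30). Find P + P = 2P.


Doubling: s = (3 x1^2 + a) / (2 y1)
s = (3*1^2 + 20) / (2*30) mod 31 = 4
x3 = s^2 - 2 x1 mod 31 = 4^2 - 2*1 = 14
y3 = s (x1 - x3) - y1 mod 31 = 4 * (1 - 14) - 30 = 11

2P = (14, 11)


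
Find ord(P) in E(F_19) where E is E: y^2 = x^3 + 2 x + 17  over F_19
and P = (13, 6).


Compute successive multiples of P until we hit O:
  1P = (13, 6)
  2P = (10, 12)
  3P = (0, 6)
  4P = (6, 13)
  5P = (1, 1)
  6P = (9, 2)
  7P = (17, 9)
  8P = (5, 0)
  ... (continuing to 16P)
  16P = O

ord(P) = 16


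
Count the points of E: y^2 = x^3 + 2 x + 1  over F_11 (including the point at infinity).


For each x in F_11, count y with y^2 = x^3 + 2 x + 1 mod 11:
  x = 0: RHS = 1, y in [1, 10]  -> 2 point(s)
  x = 1: RHS = 4, y in [2, 9]  -> 2 point(s)
  x = 3: RHS = 1, y in [1, 10]  -> 2 point(s)
  x = 5: RHS = 4, y in [2, 9]  -> 2 point(s)
  x = 6: RHS = 9, y in [3, 8]  -> 2 point(s)
  x = 8: RHS = 1, y in [1, 10]  -> 2 point(s)
  x = 9: RHS = 0, y in [0]  -> 1 point(s)
  x = 10: RHS = 9, y in [3, 8]  -> 2 point(s)
Affine points: 15. Add the point at infinity: total = 16.

#E(F_11) = 16


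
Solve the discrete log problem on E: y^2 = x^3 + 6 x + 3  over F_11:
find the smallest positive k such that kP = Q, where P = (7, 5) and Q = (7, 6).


Enumerate multiples of P until we hit Q = (7, 6):
  1P = (7, 5)
  2P = (9, 4)
  3P = (9, 7)
  4P = (7, 6)
Match found at i = 4.

k = 4


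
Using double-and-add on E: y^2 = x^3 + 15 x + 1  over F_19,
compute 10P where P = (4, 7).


k = 10 = 1010_2 (binary, LSB first: 0101)
Double-and-add from P = (4, 7):
  bit 0 = 0: acc unchanged = O
  bit 1 = 1: acc = O + (17, 1) = (17, 1)
  bit 2 = 0: acc unchanged = (17, 1)
  bit 3 = 1: acc = (17, 1) + (5, 7) = (2, 1)

10P = (2, 1)


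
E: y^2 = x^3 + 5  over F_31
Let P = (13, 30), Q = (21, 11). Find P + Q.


P != Q, so use the chord formula.
s = (y2 - y1) / (x2 - x1) = (12) / (8) mod 31 = 17
x3 = s^2 - x1 - x2 mod 31 = 17^2 - 13 - 21 = 7
y3 = s (x1 - x3) - y1 mod 31 = 17 * (13 - 7) - 30 = 10

P + Q = (7, 10)


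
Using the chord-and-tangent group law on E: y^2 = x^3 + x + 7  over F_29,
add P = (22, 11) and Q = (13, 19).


P != Q, so use the chord formula.
s = (y2 - y1) / (x2 - x1) = (8) / (20) mod 29 = 12
x3 = s^2 - x1 - x2 mod 29 = 12^2 - 22 - 13 = 22
y3 = s (x1 - x3) - y1 mod 29 = 12 * (22 - 22) - 11 = 18

P + Q = (22, 18)


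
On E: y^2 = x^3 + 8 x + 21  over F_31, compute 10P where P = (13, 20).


k = 10 = 1010_2 (binary, LSB first: 0101)
Double-and-add from P = (13, 20):
  bit 0 = 0: acc unchanged = O
  bit 1 = 1: acc = O + (24, 5) = (24, 5)
  bit 2 = 0: acc unchanged = (24, 5)
  bit 3 = 1: acc = (24, 5) + (10, 27) = (2, 18)

10P = (2, 18)


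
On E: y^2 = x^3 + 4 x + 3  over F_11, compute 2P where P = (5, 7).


Doubling: s = (3 x1^2 + a) / (2 y1)
s = (3*5^2 + 4) / (2*7) mod 11 = 8
x3 = s^2 - 2 x1 mod 11 = 8^2 - 2*5 = 10
y3 = s (x1 - x3) - y1 mod 11 = 8 * (5 - 10) - 7 = 8

2P = (10, 8)


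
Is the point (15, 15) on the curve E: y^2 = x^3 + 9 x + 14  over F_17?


Check whether y^2 = x^3 + 9 x + 14 (mod 17) for (x, y) = (15, 15).
LHS: y^2 = 15^2 mod 17 = 4
RHS: x^3 + 9 x + 14 = 15^3 + 9*15 + 14 mod 17 = 5
LHS != RHS

No, not on the curve


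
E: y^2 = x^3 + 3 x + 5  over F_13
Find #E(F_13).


For each x in F_13, count y with y^2 = x^3 + 3 x + 5 mod 13:
  x = 1: RHS = 9, y in [3, 10]  -> 2 point(s)
  x = 4: RHS = 3, y in [4, 9]  -> 2 point(s)
  x = 11: RHS = 4, y in [2, 11]  -> 2 point(s)
  x = 12: RHS = 1, y in [1, 12]  -> 2 point(s)
Affine points: 8. Add the point at infinity: total = 9.

#E(F_13) = 9


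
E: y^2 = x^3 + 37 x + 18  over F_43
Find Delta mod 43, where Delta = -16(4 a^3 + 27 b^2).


4 a^3 + 27 b^2 = 4*37^3 + 27*18^2 = 202612 + 8748 = 211360
Delta = -16 * (211360) = -3381760
Delta mod 43 = 18

Delta = 18 (mod 43)


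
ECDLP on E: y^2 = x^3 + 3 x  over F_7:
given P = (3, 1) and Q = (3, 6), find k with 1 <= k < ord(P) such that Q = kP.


Enumerate multiples of P until we hit Q = (3, 6):
  1P = (3, 1)
  2P = (2, 0)
  3P = (3, 6)
Match found at i = 3.

k = 3


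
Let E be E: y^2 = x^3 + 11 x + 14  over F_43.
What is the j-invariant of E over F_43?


Delta = -16(4 a^3 + 27 b^2) mod 43 = 37
-1728 * (4 a)^3 = -1728 * (4*11)^3 mod 43 = 35
j = 35 * 37^(-1) mod 43 = 30

j = 30 (mod 43)


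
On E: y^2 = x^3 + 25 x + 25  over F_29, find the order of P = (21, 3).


Compute successive multiples of P until we hit O:
  1P = (21, 3)
  2P = (15, 11)
  3P = (27, 5)
  4P = (23, 6)
  5P = (9, 15)
  6P = (0, 5)
  7P = (28, 17)
  8P = (13, 13)
  ... (continuing to 19P)
  19P = O

ord(P) = 19


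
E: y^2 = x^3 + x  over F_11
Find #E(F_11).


For each x in F_11, count y with y^2 = x^3 + 1 x + 0 mod 11:
  x = 0: RHS = 0, y in [0]  -> 1 point(s)
  x = 5: RHS = 9, y in [3, 8]  -> 2 point(s)
  x = 7: RHS = 9, y in [3, 8]  -> 2 point(s)
  x = 8: RHS = 3, y in [5, 6]  -> 2 point(s)
  x = 9: RHS = 1, y in [1, 10]  -> 2 point(s)
  x = 10: RHS = 9, y in [3, 8]  -> 2 point(s)
Affine points: 11. Add the point at infinity: total = 12.

#E(F_11) = 12


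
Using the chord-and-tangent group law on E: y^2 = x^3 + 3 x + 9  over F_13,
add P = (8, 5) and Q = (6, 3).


P != Q, so use the chord formula.
s = (y2 - y1) / (x2 - x1) = (11) / (11) mod 13 = 1
x3 = s^2 - x1 - x2 mod 13 = 1^2 - 8 - 6 = 0
y3 = s (x1 - x3) - y1 mod 13 = 1 * (8 - 0) - 5 = 3

P + Q = (0, 3)


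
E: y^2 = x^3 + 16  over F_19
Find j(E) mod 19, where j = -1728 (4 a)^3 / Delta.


Delta = -16(4 a^3 + 27 b^2) mod 19 = 7
-1728 * (4 a)^3 = -1728 * (4*0)^3 mod 19 = 0
j = 0 * 7^(-1) mod 19 = 0

j = 0 (mod 19)


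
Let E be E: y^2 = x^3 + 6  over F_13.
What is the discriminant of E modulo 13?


4 a^3 + 27 b^2 = 4*0^3 + 27*6^2 = 0 + 972 = 972
Delta = -16 * (972) = -15552
Delta mod 13 = 9

Delta = 9 (mod 13)


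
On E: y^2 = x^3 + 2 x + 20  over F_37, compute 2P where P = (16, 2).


Doubling: s = (3 x1^2 + a) / (2 y1)
s = (3*16^2 + 2) / (2*2) mod 37 = 26
x3 = s^2 - 2 x1 mod 37 = 26^2 - 2*16 = 15
y3 = s (x1 - x3) - y1 mod 37 = 26 * (16 - 15) - 2 = 24

2P = (15, 24)


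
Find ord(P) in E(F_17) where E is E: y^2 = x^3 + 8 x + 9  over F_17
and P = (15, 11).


Compute successive multiples of P until we hit O:
  1P = (15, 11)
  2P = (3, 3)
  3P = (7, 0)
  4P = (3, 14)
  5P = (15, 6)
  6P = O

ord(P) = 6


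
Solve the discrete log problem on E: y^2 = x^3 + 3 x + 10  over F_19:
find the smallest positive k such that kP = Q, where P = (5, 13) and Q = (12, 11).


Enumerate multiples of P until we hit Q = (12, 11):
  1P = (5, 13)
  2P = (18, 5)
  3P = (2, 10)
  4P = (13, 17)
  5P = (6, 15)
  6P = (12, 11)
Match found at i = 6.

k = 6


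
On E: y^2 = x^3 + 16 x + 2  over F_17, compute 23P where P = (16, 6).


k = 23 = 10111_2 (binary, LSB first: 11101)
Double-and-add from P = (16, 6):
  bit 0 = 1: acc = O + (16, 6) = (16, 6)
  bit 1 = 1: acc = (16, 6) + (11, 9) = (6, 5)
  bit 2 = 1: acc = (6, 5) + (3, 14) = (0, 11)
  bit 3 = 0: acc unchanged = (0, 11)
  bit 4 = 1: acc = (0, 11) + (8, 8) = (11, 8)

23P = (11, 8)


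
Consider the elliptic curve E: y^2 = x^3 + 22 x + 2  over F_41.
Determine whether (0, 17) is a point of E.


Check whether y^2 = x^3 + 22 x + 2 (mod 41) for (x, y) = (0, 17).
LHS: y^2 = 17^2 mod 41 = 2
RHS: x^3 + 22 x + 2 = 0^3 + 22*0 + 2 mod 41 = 2
LHS = RHS

Yes, on the curve


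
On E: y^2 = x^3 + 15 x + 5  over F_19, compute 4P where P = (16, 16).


k = 4 = 100_2 (binary, LSB first: 001)
Double-and-add from P = (16, 16):
  bit 0 = 0: acc unchanged = O
  bit 1 = 0: acc unchanged = O
  bit 2 = 1: acc = O + (11, 0) = (11, 0)

4P = (11, 0)


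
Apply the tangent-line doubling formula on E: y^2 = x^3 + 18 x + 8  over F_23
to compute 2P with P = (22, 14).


Doubling: s = (3 x1^2 + a) / (2 y1)
s = (3*22^2 + 18) / (2*14) mod 23 = 18
x3 = s^2 - 2 x1 mod 23 = 18^2 - 2*22 = 4
y3 = s (x1 - x3) - y1 mod 23 = 18 * (22 - 4) - 14 = 11

2P = (4, 11)


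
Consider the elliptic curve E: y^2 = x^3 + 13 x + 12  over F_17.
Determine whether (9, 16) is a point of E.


Check whether y^2 = x^3 + 13 x + 12 (mod 17) for (x, y) = (9, 16).
LHS: y^2 = 16^2 mod 17 = 1
RHS: x^3 + 13 x + 12 = 9^3 + 13*9 + 12 mod 17 = 8
LHS != RHS

No, not on the curve


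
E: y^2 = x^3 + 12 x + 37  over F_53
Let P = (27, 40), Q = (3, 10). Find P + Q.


P != Q, so use the chord formula.
s = (y2 - y1) / (x2 - x1) = (23) / (29) mod 53 = 41
x3 = s^2 - x1 - x2 mod 53 = 41^2 - 27 - 3 = 8
y3 = s (x1 - x3) - y1 mod 53 = 41 * (27 - 8) - 40 = 50

P + Q = (8, 50)


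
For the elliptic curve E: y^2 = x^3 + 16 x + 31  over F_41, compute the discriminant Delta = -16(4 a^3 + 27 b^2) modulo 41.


4 a^3 + 27 b^2 = 4*16^3 + 27*31^2 = 16384 + 25947 = 42331
Delta = -16 * (42331) = -677296
Delta mod 41 = 24

Delta = 24 (mod 41)


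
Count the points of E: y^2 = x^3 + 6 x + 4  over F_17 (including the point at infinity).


For each x in F_17, count y with y^2 = x^3 + 6 x + 4 mod 17:
  x = 0: RHS = 4, y in [2, 15]  -> 2 point(s)
  x = 3: RHS = 15, y in [7, 10]  -> 2 point(s)
  x = 6: RHS = 1, y in [1, 16]  -> 2 point(s)
  x = 7: RHS = 15, y in [7, 10]  -> 2 point(s)
  x = 12: RHS = 2, y in [6, 11]  -> 2 point(s)
  x = 13: RHS = 1, y in [1, 16]  -> 2 point(s)
  x = 15: RHS = 1, y in [1, 16]  -> 2 point(s)
Affine points: 14. Add the point at infinity: total = 15.

#E(F_17) = 15


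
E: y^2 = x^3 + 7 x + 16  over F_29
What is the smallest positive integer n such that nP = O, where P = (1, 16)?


Compute successive multiples of P until we hit O:
  1P = (1, 16)
  2P = (22, 1)
  3P = (0, 4)
  4P = (27, 20)
  5P = (6, 10)
  6P = (13, 10)
  7P = (8, 2)
  8P = (24, 1)
  ... (continuing to 36P)
  36P = O

ord(P) = 36
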